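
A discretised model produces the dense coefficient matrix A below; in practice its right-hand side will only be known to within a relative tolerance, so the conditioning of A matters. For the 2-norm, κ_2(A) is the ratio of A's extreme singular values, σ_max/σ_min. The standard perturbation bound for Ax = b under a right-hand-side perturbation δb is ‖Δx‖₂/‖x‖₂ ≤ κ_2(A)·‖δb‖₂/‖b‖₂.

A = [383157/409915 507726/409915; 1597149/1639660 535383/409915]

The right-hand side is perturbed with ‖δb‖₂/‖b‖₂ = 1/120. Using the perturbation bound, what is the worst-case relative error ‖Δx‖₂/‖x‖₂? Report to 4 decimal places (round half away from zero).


2.9448

AᵀA = [1165239837/639354320 388404639/159838580; 388404639/159838580 129469833/39959645]; tr = 647351433/127870864, det = 6561/31967716
λ_max, λ_min = (647351433/127870864 ± √419050454435334225/16350957860106496)/2 = 81/16, 324/7991929
so κ_2 = √((81/16) / (324/7991929)) = 353.3750
bound on ‖Δx‖/‖x‖: κ·ε = 353.3750·1/120 = 2.9448


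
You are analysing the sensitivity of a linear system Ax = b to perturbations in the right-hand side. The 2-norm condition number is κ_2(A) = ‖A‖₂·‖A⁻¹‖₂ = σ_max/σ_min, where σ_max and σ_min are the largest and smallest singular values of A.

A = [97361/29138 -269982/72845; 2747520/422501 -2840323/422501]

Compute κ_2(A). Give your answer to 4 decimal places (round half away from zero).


AᵀA = [132067272649/2470686436 -173260780119/3088358045; -173260780119/3088358045 909988215781/15441790225]; tr = 8254024589/73444900, det = 7890481/2937796
λ_max, λ_min = (8254024589/73444900 ± √68070970357016928921/5394153336010000)/2 = 2809/25, 70225/2937796
κ = σ_max/σ_min = (53/5)/(265/1714) = 68.5600

68.5600


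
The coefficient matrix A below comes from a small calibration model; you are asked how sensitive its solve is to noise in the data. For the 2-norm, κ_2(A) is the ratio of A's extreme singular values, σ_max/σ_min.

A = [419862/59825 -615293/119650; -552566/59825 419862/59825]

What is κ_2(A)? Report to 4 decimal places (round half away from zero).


AᵀA = [19264531336/143161225 -14446821627/143161225; -14446821627/143161225 43348874881/572644900]; tr = 4816280009/22905796, det = 17682025/5726449
λ_max, λ_min = (4816280009/22905796 ± √23190072791372769681/524675490393616)/2 = 841/4, 84100/5726449
σ_max=√(841/4)=(29/2), σ_min=√(84100/5726449)=(290/2393) → κ = 119.6500

119.6500


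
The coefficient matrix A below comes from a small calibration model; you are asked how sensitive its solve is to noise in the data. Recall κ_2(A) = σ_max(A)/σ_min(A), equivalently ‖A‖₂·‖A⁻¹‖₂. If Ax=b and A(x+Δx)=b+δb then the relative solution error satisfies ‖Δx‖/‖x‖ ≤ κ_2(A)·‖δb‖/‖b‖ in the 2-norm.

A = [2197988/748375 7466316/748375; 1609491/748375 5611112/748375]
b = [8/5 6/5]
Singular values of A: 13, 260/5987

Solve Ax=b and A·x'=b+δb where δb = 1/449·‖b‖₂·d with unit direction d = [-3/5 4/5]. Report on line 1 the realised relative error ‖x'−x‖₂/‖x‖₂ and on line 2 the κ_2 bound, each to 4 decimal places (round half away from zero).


from the listed singular values, σ₁ = 13, σ_n = 260/5987
condition number: 13 ÷ (260/5987) = 299.3500
bound on ‖Δx‖/‖x‖: κ·ε = 299.3500·1/449 = 0.6667
solve Ax = b  →  x = [0.0431 0.1477]
‖b‖₂ = 2.0000 and ‖x‖₂ = 0.1538
δb = ε·‖b‖·d = [-0.0027 0.0036]; solving A·Δx = δb gives ‖Δx‖ = 0.1026
relative error = 0.6667
realised/bound = 1 exactly: the bound is attained for this b and d

0.6667
0.6667


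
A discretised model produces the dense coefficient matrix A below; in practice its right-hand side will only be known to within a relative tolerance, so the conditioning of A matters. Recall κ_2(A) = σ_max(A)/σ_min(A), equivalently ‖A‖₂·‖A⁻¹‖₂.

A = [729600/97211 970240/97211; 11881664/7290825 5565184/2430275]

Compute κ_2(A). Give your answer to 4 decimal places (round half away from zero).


form AᵀA = [1865230422016/31621730625 828918480896/10540576875; 828918480896/10540576875 368426418176/3513525625] with trace 207242727424/1264869225 and determinant 1073741824/1264869225
char-poly roots: 4096/25 and 262144/50594769
σ_max=√(4096/25)=(64/5), σ_min=√(262144/50594769)=(512/7113) → κ = 177.8250

177.8250


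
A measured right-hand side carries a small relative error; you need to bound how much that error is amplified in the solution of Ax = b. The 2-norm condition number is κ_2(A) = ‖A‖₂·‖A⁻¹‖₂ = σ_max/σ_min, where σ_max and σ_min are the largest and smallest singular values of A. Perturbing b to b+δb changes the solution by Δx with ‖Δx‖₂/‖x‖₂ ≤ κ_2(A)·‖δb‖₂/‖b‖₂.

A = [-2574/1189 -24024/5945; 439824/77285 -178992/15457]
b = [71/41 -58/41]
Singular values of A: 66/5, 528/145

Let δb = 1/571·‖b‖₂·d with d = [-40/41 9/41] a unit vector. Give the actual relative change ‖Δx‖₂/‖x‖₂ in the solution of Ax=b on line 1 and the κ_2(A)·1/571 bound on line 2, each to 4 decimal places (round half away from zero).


σ_max = 66/5, σ_min = 528/145
κ_2(A) = (66/5) / (528/145) = 3.6250
κ_2(A)·‖δb‖/‖b‖ = 0.0063
solve Ax = b  →  x = [-0.5361 -0.1413]
‖b‖ = 2.2361, ‖x‖ = 0.5544
δb = ε·‖b‖·d = [-0.0038 0.0009]; solving A·Δx = δb gives ‖Δx‖ = 0.0011
realised ‖Δx‖/‖x‖ = 0.0019
tightness: 0.0019 against a bound of 0.0063 (unrounded ratio ≈ 0.3055)

0.0019
0.0063


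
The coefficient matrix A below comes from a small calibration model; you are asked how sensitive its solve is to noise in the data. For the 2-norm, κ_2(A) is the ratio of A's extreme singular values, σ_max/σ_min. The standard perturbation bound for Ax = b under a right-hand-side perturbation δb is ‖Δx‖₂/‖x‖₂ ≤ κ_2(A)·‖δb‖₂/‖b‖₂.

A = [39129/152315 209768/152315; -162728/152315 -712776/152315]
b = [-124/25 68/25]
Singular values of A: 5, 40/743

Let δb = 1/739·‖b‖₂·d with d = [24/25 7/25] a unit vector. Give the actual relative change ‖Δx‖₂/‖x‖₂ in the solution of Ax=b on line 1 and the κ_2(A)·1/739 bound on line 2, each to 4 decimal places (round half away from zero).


σ_max = 5, σ_min = 40/743
κ = σ_max/σ_min = 5/(40/743) = 92.8750
bound on ‖Δx‖/‖x‖: κ·ε = 92.8750·1/739 = 0.1257
solve Ax = b  →  x = [72.3122 -17.0902]
‖b‖ = 5.6569, ‖x‖ = 74.3043
Δx = A⁻¹·δb where δb = 1/739·5.6569·d; ‖Δx‖ = 0.1422
relative error = 0.0019
tightness: 0.0019 against a bound of 0.1257 (unrounded ratio ≈ 0.0152)

0.0019
0.1257


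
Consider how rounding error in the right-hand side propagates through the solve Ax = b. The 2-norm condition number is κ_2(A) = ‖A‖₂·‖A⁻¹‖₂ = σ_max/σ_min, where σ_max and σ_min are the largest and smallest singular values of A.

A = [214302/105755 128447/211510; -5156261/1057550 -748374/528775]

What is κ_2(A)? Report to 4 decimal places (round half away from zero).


325.4000

form AᵀA = [184494451009/6617822500 13452582528/1654455625; 13452582528/1654455625 15696570241/6617822500] with trace 160152817/5294258 and determinant 366025/42354064
eigenvalues of AᵀA: λ = (tr ± √(tr²−4·det))/2 = 121/4, 3025/10588516
so κ_2 = √((121/4) / (3025/10588516)) = 325.4000


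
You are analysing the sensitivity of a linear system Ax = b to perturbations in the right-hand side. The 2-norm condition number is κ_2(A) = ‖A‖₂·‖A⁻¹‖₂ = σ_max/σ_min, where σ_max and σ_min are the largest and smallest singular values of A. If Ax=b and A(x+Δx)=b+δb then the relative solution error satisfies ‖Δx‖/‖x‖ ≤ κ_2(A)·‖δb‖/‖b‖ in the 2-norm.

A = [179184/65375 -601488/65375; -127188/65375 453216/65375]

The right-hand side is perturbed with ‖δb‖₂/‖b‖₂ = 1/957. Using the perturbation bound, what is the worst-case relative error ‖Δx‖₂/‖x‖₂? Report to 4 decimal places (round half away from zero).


0.1366

form AᵀA = [1931347728/170955625 -6616826496/170955625; -6616826496/170955625 22687702272/170955625] with trace 39390480/273529 and determinant 331776/273529
char-poly roots: 144 and 2304/273529
κ = σ_max/σ_min = 12/(48/523) = 130.7500
worst-case relative error ≤ 130.7500 × 1/957 = 0.1366


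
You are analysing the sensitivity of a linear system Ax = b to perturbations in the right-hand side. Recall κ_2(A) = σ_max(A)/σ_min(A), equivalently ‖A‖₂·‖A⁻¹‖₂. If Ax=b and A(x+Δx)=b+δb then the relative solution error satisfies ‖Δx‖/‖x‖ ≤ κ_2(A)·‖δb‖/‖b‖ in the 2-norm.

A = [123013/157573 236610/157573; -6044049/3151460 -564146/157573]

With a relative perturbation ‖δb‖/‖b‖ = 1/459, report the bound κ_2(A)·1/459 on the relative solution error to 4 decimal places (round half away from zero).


AᵀA = [14821930937/3456909200 694717749/86422730; 694717749/86422730 130262792/8642273]; tr = 3936885161/203347600, det = 14641/2033476
solving λ² − 3936885161/203347600·λ + 14641/2033476 = 0 gives λ = 484/25, 3025/8133904
so κ_2 = √((484/25) / (3025/8133904)) = 228.1600
bound on ‖Δx‖/‖x‖: κ·ε = 228.1600·1/459 = 0.4971

0.4971


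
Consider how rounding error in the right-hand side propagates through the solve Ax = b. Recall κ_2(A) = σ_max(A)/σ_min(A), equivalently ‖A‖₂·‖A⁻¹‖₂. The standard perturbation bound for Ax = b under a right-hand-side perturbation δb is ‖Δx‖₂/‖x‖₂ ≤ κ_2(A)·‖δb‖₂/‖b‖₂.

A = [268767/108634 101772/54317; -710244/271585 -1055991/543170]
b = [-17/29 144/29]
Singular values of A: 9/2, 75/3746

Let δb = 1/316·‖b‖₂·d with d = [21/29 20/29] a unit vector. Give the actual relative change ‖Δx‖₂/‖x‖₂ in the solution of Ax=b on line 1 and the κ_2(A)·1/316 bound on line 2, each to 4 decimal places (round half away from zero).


0.0053
0.7113

σ_max = 9/2, σ_min = 75/3746
κ = σ_max/σ_min = (9/2)/(75/3746) = 224.7600
bound on ‖Δx‖/‖x‖: κ·ε = 224.7600·1/316 = 0.7113
solve Ax = b  →  x = [-90.6151 119.3387]
‖b‖ = 5.0000, ‖x‖ = 149.8426
Δx = A⁻¹·δb where δb = 1/316·5.0000·d; ‖Δx‖ = 0.7903
relative error = 0.0053
realised/bound (from unrounded values) ≈ 0.0074


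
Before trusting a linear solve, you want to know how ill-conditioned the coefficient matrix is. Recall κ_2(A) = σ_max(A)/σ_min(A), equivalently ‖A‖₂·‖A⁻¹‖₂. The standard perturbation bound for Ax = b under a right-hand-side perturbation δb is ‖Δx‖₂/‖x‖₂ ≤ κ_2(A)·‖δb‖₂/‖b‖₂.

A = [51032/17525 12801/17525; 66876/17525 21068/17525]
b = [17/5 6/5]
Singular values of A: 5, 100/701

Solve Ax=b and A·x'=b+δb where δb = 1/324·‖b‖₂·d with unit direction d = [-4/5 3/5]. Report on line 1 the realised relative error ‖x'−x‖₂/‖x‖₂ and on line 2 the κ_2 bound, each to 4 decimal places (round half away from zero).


0.0056
0.1082

σ_max = 5, σ_min = 100/701
condition number: 5 ÷ (100/701) = 35.0500
perturbation bound = 35.0500·1/324 = 0.1082
solve Ax = b  →  x = [4.5016 -13.2912]
‖b‖₂ = 3.6056 and ‖x‖₂ = 14.0328
re-solving with b+δb shifts x by Δx of norm 0.0780
relative error = 0.0056
realised/bound (from unrounded values) ≈ 0.0514


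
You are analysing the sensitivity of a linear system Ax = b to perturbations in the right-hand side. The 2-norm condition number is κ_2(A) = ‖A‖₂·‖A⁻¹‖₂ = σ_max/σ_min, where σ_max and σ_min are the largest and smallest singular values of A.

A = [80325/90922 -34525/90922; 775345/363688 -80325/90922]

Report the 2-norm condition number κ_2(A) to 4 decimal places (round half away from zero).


AᵀA = [4168009225/782656576 -434156625/195664144; -434156625/195664144 22615625/24458018]; tr = 28945025/4631104, det = 15625/18524416
λ_max, λ_min = (28945025/4631104 ± √837742111250625/21447124258816)/2 = 25/4, 625/4631104
so κ_2 = √((25/4) / (625/4631104)) = 215.2000

215.2000


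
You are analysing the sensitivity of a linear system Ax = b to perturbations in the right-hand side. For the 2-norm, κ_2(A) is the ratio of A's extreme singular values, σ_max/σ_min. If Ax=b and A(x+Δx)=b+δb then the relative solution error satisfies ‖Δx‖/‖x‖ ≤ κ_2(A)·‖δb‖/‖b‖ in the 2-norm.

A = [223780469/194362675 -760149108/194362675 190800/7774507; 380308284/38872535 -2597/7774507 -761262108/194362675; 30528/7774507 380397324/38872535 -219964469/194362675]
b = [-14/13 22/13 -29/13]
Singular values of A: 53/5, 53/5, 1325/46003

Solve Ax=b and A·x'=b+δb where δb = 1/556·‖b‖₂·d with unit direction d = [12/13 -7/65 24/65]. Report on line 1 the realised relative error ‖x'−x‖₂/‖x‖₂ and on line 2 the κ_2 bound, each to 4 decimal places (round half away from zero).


largest singular value 53/5, smallest 1325/46003
κ = σ_max/σ_min = (53/5)/(1325/46003) = 368.0240
worst-case relative error ≤ 368.0240 × 1/556 = 0.6619
solve Ax = b  →  x = [-25.5024 -7.6347 -64.1334]
2-norm of b is 3.0000; of x, 69.4388
with δb = [0.0050 -0.0006 0.0020], A·Δx = δb → ‖Δx‖ = 0.1873
relative error = 0.0027
realised/bound (from unrounded values) ≈ 0.0041

0.0027
0.6619


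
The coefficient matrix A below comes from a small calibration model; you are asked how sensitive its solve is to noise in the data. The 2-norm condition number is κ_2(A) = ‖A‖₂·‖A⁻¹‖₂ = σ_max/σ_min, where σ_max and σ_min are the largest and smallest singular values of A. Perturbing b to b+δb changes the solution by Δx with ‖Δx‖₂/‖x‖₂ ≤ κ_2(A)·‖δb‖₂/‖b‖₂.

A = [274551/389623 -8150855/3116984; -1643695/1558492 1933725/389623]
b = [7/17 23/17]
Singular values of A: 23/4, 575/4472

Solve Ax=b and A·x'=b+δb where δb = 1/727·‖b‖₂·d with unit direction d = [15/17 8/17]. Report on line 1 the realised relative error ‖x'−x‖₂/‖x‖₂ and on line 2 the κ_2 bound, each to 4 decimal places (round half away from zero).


σ_max = 23/4, σ_min = 575/4472
κ_2(A) = (23/4) / (575/4472) = 44.7200
worst-case relative error ≤ 44.7200 × 1/727 = 0.0615
solve Ax = b  →  x = [7.5495 1.8769]
‖b‖₂ = 1.4142 and ‖x‖₂ = 7.7793
Δx = A⁻¹·δb where δb = 1/727·1.4142·d; ‖Δx‖ = 0.0151
realised ‖Δx‖/‖x‖ = 0.0019
so the bound overstates the realised error by a factor of ≈ 31.6297 (computed from the unrounded values)

0.0019
0.0615


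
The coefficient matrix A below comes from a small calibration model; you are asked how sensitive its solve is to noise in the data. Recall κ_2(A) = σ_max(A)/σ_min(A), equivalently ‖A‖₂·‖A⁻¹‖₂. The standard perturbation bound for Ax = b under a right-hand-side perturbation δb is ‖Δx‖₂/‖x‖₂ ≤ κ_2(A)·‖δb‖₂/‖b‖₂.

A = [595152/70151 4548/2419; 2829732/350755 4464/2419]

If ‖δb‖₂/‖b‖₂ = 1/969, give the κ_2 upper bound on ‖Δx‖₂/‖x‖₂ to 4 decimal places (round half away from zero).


M = AᵀA = [20050571664/146289025 902264832/29257805; 902264832/29257805 40611600/5851561]. tr(M)=12531744/87025, det(M)=20736/87025
solving λ² − 12531744/87025·λ + 20736/87025 = 0 gives λ = 144, 144/87025
κ = σ_max/σ_min = 12/(12/295) = 295.0000
worst-case relative error ≤ 295.0000 × 1/969 = 0.3044

0.3044


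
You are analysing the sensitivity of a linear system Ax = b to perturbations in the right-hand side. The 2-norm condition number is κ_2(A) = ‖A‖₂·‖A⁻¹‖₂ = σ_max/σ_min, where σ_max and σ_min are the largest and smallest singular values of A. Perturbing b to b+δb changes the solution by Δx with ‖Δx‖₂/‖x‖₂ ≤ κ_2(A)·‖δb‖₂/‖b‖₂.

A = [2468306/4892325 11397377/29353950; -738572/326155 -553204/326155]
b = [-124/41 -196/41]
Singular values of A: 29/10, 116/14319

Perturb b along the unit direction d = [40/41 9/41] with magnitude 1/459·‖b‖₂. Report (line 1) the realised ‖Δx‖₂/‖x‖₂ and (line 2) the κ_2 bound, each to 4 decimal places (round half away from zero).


0.0031
0.7799

from the listed singular values, σ₁ = 29/10, σ_n = 116/14319
κ = σ_max/σ_min = (29/10)/(116/14319) = 357.9750
bound on ‖Δx‖/‖x‖: κ·ε = 357.9750·1/459 = 0.7799
solve Ax = b  →  x = [297.3586 -394.1793]
‖b‖₂ = 5.6569 and ‖x‖₂ = 493.7605
Δx = A⁻¹·δb where δb = 1/459·5.6569·d; ‖Δx‖ = 1.5213
relative error = 0.0031
realised/bound (from unrounded values) ≈ 0.0040


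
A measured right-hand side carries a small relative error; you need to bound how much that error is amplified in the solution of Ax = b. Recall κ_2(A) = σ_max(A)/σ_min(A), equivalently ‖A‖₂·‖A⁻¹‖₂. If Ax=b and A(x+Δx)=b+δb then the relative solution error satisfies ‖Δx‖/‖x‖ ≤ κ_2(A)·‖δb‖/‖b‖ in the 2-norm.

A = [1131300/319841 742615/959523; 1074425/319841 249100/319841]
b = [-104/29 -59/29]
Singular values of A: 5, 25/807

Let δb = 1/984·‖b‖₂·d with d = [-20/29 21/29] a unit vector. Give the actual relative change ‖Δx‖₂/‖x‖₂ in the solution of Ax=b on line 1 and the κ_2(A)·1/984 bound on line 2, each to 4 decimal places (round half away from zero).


σ_max = 5, σ_min = 25/807
κ_2(A) = 5 / (25/807) = 161.4000
κ_2(A)·‖δb‖/‖b‖ = 0.1640
solve Ax = b  →  x = [-7.8663 31.3171]
2-norm of b is 4.1231; of x, 32.2899
with δb = [-0.0029 0.0030], A·Δx = δb → ‖Δx‖ = 0.1353
relative error = 0.0042
so the bound overstates the realised error by a factor of ≈ 39.1573 (computed from the unrounded values)

0.0042
0.1640


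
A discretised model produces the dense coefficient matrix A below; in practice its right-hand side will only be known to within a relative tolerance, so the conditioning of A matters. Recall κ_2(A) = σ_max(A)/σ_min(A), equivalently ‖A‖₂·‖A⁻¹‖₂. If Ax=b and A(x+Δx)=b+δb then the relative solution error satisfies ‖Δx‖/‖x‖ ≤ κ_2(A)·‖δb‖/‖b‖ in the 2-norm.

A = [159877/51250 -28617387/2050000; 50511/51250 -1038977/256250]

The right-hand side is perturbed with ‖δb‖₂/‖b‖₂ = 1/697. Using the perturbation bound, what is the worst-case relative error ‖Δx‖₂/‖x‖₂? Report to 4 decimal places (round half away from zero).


form AᵀA = [22489613/2101250 -7992160191/168100000; -7992160191/168100000 1420865798281/6724000000] with trace 888062201/4000000 and determinant 492884401/400000000
solving λ² − 888062201/4000000·λ + 492884401/400000000 = 0 gives λ = 22201/100, 22201/4000000
κ = σ_max/σ_min = (149/10)/(149/2000) = 200.0000
worst-case relative error ≤ 200.0000 × 1/697 = 0.2869

0.2869


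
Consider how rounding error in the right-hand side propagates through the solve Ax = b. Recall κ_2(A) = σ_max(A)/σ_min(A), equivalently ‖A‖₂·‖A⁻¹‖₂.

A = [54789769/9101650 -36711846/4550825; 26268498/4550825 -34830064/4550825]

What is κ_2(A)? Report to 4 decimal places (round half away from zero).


392.3125

M = AᵀA = [6851432503897/98501822500 -2283769616499/24625455625; -2283769616499/24625455625 3045057068932/24625455625]. tr(M)=152253286237/788014580, det(M)=5972816656/24625455625
eigenvalues of AᵀA: λ = (tr ± √(tr²−4·det))/2 = 19321/100, 1236544/985018225
so κ_2 = √((19321/100) / (1236544/985018225)) = 392.3125


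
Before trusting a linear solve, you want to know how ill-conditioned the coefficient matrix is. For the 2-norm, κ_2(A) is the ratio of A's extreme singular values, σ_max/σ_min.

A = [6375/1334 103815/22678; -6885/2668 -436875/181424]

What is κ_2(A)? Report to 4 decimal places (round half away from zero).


184.0000

AᵀA = [209965725/7118224 799824375/28472896; 799824375/28472896 3047139225/113891584]; tr = 7617825/135424, det = 50625/541696
eigenvalues of AᵀA: λ = (tr ± √(tr²−4·det))/2 = 225/4, 225/135424
κ_2(A) = √(λ_max/λ_min) = √((225/4) / (225/135424)) = 184.0000


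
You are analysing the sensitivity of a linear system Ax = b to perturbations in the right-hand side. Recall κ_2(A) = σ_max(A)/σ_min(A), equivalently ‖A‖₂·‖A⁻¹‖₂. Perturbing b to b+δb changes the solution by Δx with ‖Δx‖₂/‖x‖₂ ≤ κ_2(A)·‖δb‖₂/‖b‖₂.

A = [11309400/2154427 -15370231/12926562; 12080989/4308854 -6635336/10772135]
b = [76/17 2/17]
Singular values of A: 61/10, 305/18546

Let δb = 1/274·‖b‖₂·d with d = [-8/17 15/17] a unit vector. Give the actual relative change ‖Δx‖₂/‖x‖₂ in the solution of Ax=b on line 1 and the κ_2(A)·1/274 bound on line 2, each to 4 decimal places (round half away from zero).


0.0082
1.3537

from the listed singular values, σ₁ = 61/10, σ_n = 305/18546
κ = σ_max/σ_min = (61/10)/(305/18546) = 370.9200
worst-case relative error ≤ 370.9200 × 1/274 = 1.3537
solve Ax = b  →  x = [-26.0558 -118.7909]
2-norm of b is 4.4721; of x, 121.6149
re-solving with b+δb shifts x by Δx of norm 0.9925
dividing the unrounded norms, ‖Δx‖/‖x‖ = 0.0082
realised/bound (from unrounded values) ≈ 0.0060


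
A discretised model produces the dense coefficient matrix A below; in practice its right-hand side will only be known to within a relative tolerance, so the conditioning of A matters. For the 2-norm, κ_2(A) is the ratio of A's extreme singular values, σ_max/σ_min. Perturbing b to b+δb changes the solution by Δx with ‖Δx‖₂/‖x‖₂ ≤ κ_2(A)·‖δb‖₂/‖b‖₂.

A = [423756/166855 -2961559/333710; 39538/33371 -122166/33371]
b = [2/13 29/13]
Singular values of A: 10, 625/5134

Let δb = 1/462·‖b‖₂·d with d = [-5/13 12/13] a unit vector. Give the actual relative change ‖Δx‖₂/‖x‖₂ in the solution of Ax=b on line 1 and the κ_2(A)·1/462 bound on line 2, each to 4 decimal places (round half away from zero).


0.0024
0.1778

largest singular value 10, smallest 625/5134
κ_2(A) = 10 / (625/5134) = 82.1440
perturbation bound = 82.1440·1/462 = 0.1778
solve Ax = b  →  x = [15.7996 4.5041]
‖b‖ = 2.2361, ‖x‖ = 16.4291
re-solving with b+δb shifts x by Δx of norm 0.0398
realised ‖Δx‖/‖x‖ = 0.0024
tightness: 0.0024 against a bound of 0.1778 (unrounded ratio ≈ 0.0136)


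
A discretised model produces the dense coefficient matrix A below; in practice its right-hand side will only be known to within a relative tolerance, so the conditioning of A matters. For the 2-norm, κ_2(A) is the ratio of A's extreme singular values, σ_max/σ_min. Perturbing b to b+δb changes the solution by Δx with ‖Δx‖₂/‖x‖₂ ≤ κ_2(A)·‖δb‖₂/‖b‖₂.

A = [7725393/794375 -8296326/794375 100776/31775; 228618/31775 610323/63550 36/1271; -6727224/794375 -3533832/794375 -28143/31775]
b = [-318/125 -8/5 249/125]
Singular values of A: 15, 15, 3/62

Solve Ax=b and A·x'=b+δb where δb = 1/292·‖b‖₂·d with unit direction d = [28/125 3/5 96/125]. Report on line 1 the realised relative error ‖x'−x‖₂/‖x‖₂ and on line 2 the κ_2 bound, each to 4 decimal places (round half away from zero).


1.0616
1.0616

σ_max = 15, σ_min = 3/62
κ_2(A) = 15 / (3/62) = 310.0000
κ_2(A)·‖δb‖/‖b‖ = 1.0616
solve Ax = b  →  x = [-0.2361 0.0104 -0.0439]
‖b‖ = 3.6056, ‖x‖ = 0.2404
δb = ε·‖b‖·d = [0.0028 0.0074 0.0095]; solving A·Δx = δb gives ‖Δx‖ = 0.2552
relative error = 1.0616
so the bound is sharp here: realised error equals the bound


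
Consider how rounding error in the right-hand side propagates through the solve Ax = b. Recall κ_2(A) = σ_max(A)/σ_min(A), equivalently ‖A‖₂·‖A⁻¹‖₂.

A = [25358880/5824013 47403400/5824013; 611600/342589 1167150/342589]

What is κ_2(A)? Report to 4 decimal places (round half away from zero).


AᵀA = [4444819897600/200704896001 8333690508000/200704896001; 8333690508000/200704896001 15625854662500/200704896001]; tr = 69448700900/694480609, det = 64000000/694480609
eigenvalues of AᵀA: λ = (tr ± √(tr²−4·det))/2 = 100, 640000/694480609
κ_2(A) = √(λ_max/λ_min) = √(100 / (640000/694480609)) = 329.4125

329.4125


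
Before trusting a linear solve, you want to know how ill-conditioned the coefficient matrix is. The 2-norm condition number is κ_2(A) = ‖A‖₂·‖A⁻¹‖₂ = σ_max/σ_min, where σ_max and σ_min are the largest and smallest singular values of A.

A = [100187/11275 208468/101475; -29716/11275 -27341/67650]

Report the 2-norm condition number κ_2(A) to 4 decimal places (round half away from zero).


AᵀA = [17472761/203401 35367170/1830609; 35367170/1830609 288901441/65901924]; tr = 3539605/39204, det = 130321/39204
solving λ² − 3539605/39204·λ + 130321/39204 = 0 gives λ = 361/4, 361/9801
κ = σ_max/σ_min = (19/2)/(19/99) = 49.5000

49.5000


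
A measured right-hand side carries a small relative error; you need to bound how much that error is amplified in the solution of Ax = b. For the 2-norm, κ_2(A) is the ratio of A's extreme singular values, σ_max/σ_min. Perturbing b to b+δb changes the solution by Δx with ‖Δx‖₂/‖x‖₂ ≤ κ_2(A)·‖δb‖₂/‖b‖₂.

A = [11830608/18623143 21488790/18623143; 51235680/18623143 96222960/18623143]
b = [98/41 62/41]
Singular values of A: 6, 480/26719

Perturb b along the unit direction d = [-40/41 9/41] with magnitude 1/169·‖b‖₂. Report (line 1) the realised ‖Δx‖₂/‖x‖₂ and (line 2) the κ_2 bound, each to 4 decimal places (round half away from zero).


σ_max = 6, σ_min = 480/26719
κ = σ_max/σ_min = 6/(480/26719) = 333.9875
bound on ‖Δx‖/‖x‖: κ·ε = 333.9875·1/169 = 1.9763
solve Ax = b  →  x = [98.3885 -52.0961]
2-norm of b is 2.8284; of x, 111.3297
with δb = [-0.0163 0.0037], A·Δx = δb → ‖Δx‖ = 0.9316
relative error = 0.0084
realised/bound (from unrounded values) ≈ 0.0042

0.0084
1.9763


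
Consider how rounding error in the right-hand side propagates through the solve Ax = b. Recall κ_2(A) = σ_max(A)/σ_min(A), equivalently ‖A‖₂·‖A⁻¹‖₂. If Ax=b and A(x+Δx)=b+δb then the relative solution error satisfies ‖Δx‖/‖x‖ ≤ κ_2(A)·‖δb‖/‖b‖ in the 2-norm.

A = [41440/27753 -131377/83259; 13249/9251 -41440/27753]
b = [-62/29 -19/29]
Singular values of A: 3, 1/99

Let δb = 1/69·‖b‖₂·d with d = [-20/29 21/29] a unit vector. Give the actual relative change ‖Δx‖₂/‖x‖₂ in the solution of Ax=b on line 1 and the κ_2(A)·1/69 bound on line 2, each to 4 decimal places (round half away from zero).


from the listed singular values, σ₁ = 3, σ_n = 1/99
κ = σ_max/σ_min = 3/(1/99) = 297.0000
bound on ‖Δx‖/‖x‖: κ·ε = 297.0000·1/69 = 4.3043
solve Ax = b  →  x = [71.2299 68.7586]
2-norm of b is 2.2361; of x, 99.0022
Δx = A⁻¹·δb where δb = 1/69·2.2361·d; ‖Δx‖ = 3.2083
relative error = 0.0324
tightness: 0.0324 against a bound of 4.3043 (unrounded ratio ≈ 0.0075)

0.0324
4.3043


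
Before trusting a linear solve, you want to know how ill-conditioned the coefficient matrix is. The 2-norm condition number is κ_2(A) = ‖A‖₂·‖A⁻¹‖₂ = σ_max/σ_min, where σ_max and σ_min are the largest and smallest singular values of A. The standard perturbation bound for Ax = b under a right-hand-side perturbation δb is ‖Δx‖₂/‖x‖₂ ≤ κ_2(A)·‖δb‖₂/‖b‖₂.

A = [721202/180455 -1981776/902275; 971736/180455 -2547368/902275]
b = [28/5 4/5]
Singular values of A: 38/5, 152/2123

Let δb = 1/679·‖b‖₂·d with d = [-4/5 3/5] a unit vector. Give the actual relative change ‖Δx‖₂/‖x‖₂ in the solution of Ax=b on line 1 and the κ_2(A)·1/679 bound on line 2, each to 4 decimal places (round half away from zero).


from the listed singular values, σ₁ = 38/5, σ_n = 152/2123
κ = σ_max/σ_min = (38/5)/(152/2123) = 106.1500
bound on ‖Δx‖/‖x‖: κ·ε = 106.1500·1/679 = 0.1563
solve Ax = b  →  x = [-25.8266 -49.5433]
2-norm of b is 5.6569; of x, 55.8709
Δx = A⁻¹·δb where δb = 1/679·5.6569·d; ‖Δx‖ = 0.1164
realised ‖Δx‖/‖x‖ = 0.0021
so the bound overstates the realised error by a factor of ≈ 75.0627 (computed from the unrounded values)

0.0021
0.1563


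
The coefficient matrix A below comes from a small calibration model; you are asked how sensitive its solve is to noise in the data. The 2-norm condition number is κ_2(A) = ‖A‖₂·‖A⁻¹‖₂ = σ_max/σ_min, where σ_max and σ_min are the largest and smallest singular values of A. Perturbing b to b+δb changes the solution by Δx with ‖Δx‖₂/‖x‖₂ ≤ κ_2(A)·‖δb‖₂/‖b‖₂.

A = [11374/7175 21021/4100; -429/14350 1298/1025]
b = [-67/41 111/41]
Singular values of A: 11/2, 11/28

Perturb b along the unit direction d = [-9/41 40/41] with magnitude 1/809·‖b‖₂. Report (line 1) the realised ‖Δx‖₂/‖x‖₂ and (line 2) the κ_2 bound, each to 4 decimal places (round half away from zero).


σ_max = 11/2, σ_min = 11/28
condition number: (11/2) ÷ (11/28) = 14.0000
perturbation bound = 14.0000·1/809 = 0.0173
solve Ax = b  →  x = [-7.3818 1.9636]
‖b‖₂ = 3.1623 and ‖x‖₂ = 7.6385
δb = ε·‖b‖·d = [-0.0009 0.0038]; solving A·Δx = δb gives ‖Δx‖ = 0.0099
realised ‖Δx‖/‖x‖ = 0.0013
tightness: 0.0013 against a bound of 0.0173 (unrounded ratio ≈ 0.0753)

0.0013
0.0173


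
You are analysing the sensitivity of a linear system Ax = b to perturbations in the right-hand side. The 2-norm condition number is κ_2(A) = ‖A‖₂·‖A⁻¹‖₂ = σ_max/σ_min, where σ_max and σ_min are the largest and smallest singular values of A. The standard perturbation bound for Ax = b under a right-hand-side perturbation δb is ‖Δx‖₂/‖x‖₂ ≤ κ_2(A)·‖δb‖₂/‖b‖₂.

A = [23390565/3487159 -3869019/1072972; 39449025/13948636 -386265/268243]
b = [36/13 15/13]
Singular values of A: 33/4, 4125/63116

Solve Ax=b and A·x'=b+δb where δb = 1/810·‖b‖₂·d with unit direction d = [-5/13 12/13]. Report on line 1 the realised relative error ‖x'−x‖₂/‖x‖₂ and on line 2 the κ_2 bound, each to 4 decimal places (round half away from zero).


0.1558
0.1558

from the listed singular values, σ₁ = 33/4, σ_n = 4125/63116
κ_2(A) = (33/4) / (4125/63116) = 126.2320
κ_2(A)·‖δb‖/‖b‖ = 0.1558
solve Ax = b  →  x = [0.3209 -0.1711]
2-norm of b is 3.0000; of x, 0.3636
re-solving with b+δb shifts x by Δx of norm 0.0567
dividing the unrounded norms, ‖Δx‖/‖x‖ = 0.1558
so the bound is sharp here: realised error equals the bound


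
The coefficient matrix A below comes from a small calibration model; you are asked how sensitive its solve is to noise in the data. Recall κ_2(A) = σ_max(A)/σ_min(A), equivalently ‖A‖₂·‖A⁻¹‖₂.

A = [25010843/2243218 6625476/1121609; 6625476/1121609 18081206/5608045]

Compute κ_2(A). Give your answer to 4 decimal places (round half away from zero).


M = AᵀA = [2772076112377/17411858116 1847987704134/21764822645; 1847987704134/21764822645 4928558187124/108824113225]. tr(M)=308014309889/1506216100, det(M)=418161601/376554025
char-poly roots: 20449/100 and 81796/15062161
κ_2(A) = √(λ_max/λ_min) = √((20449/100) / (81796/15062161)) = 194.0500

194.0500


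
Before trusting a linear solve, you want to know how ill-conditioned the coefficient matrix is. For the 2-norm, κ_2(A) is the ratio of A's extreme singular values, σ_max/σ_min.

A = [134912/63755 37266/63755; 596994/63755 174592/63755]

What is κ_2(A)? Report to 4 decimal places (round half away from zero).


AᵀA = [44569076/483605 12999168/483605; 12999168/483605 3791924/483605]; tr = 9672200/96721, det = 10000/96721
λ_max, λ_min = (9672200/96721 ± √93547584000000/9354951841)/2 = 100, 100/96721
σ_max=√100=10, σ_min=√(100/96721)=(10/311) → κ = 311.0000

311.0000


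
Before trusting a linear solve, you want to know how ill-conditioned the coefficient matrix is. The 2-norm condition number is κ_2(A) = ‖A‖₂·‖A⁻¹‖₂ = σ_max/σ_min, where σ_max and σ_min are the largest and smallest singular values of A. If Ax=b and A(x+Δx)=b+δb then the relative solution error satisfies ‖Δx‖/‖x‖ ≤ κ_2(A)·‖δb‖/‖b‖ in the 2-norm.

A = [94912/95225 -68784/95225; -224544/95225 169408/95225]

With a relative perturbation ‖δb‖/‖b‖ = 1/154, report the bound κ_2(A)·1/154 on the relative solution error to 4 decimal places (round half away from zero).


AᵀA = [70329344/10731125 -52743168/10731125; -52743168/10731125 39562496/10731125]; tr = 21978368/2146225, det = 262144/53655625
eigenvalues of AᵀA: λ = (tr ± √(tr²−4·det))/2 = 256/25, 1024/2146225
κ = σ_max/σ_min = (16/5)/(32/1465) = 146.5000
bound on ‖Δx‖/‖x‖: κ·ε = 146.5000·1/154 = 0.9513

0.9513


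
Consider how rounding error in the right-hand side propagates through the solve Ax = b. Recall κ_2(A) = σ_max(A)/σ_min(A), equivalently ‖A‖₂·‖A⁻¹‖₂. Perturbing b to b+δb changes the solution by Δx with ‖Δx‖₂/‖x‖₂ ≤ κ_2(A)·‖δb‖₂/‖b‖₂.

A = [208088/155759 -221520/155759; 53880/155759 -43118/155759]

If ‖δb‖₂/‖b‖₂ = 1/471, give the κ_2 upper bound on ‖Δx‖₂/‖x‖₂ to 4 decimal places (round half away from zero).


M = AᵀA = [27485824/14432401 -28803600/14432401; -28803600/14432401 30297604/14432401]. tr(M)=68708/17161, det(M)=256/17161
solving λ² − 68708/17161·λ + 256/17161 = 0 gives λ = 4, 64/17161
σ_max=√4=2, σ_min=√(64/17161)=(8/131) → κ = 32.7500
κ_2(A)·‖δb‖/‖b‖ = 0.0695

0.0695


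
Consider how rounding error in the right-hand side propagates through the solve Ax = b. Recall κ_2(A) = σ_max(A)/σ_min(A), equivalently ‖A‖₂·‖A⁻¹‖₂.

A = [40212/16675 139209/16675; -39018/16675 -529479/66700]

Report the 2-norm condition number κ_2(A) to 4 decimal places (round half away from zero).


368.0000

form AᵀA = [3732948/330625 25594947/661250; 25594947/661250 702038457/5290000] with trace 1218825/8464 and determinant 81/529
eigenvalues of AᵀA: λ = (tr ± √(tr²−4·det))/2 = 144, 9/8464
κ = σ_max/σ_min = 12/(3/92) = 368.0000


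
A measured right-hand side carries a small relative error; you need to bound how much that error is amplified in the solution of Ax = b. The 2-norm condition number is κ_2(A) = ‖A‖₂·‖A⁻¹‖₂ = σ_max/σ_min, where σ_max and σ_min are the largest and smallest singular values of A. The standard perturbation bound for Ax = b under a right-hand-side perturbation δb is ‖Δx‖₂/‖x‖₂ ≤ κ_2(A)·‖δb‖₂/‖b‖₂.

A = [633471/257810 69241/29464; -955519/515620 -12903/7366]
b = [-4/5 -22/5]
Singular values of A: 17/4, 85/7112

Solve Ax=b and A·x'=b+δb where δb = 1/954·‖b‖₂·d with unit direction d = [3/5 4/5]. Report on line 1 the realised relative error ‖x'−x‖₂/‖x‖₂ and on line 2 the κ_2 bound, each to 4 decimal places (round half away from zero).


from the listed singular values, σ₁ = 17/4, σ_n = 85/7112
condition number: (17/4) ÷ (85/7112) = 355.6000
bound on ‖Δx‖/‖x‖: κ·ε = 355.6000·1/954 = 0.3727
solve Ax = b  →  x = [231.1562 -242.0316]
‖b‖₂ = 4.4721 and ‖x‖₂ = 334.6827
Δx = A⁻¹·δb where δb = 1/954·4.4721·d; ‖Δx‖ = 0.3922
dividing the unrounded norms, ‖Δx‖/‖x‖ = 0.0012
realised/bound (from unrounded values) ≈ 0.0031

0.0012
0.3727


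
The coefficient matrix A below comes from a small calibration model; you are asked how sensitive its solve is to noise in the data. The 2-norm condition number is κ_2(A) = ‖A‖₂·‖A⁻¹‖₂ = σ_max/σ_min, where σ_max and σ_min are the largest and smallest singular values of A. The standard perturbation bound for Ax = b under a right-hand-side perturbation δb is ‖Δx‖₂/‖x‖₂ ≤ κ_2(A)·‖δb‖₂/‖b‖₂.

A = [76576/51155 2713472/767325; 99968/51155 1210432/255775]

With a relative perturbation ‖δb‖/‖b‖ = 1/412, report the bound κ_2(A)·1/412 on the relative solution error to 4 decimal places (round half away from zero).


0.5731

M = AᵀA = [634299392/104673361 22832009216/1570100415; 22832009216/1570100415 821969637376/23551506225]. tr(M)=5708207104/139358025, det(M)=4194304/139358025
λ_max, λ_min = (5708207104/139358025 ± √32581290302469308416/19420659131900625)/2 = 1024/25, 4096/5574321
so κ_2 = √((1024/25) / (4096/5574321)) = 236.1000
κ_2(A)·‖δb‖/‖b‖ = 0.5731


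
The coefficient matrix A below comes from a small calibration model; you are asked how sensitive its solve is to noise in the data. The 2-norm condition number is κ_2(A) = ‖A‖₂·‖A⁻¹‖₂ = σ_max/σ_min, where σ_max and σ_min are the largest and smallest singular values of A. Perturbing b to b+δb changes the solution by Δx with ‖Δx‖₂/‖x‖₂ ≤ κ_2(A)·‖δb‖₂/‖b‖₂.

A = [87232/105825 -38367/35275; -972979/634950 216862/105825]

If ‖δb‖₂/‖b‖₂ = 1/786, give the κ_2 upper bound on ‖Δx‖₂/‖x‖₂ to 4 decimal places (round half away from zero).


form AᵀA = [844724789/279004500 -93856441/23250375; -93856441/23250375 41714441/7750125] with trace 469288933/55800900 and determinant 707281/1395022500
solving λ² − 469288933/55800900·λ + 707281/1395022500 = 0 gives λ = 841/100, 841/13950225
σ_max=√(841/100)=(29/10), σ_min=√(841/13950225)=(29/3735) → κ = 373.5000
worst-case relative error ≤ 373.5000 × 1/786 = 0.4752

0.4752


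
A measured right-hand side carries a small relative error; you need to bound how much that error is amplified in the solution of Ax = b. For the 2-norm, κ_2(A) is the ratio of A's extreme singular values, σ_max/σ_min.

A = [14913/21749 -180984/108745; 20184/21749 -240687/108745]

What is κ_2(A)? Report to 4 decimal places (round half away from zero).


M = AᵀA = [629791425/473019001 -1511408160/473019001; -1511408160/473019001 3627417609/473019001]. tr(M)=25190586/2798929, det(M)=2025/2798929
solving λ² − 25190586/2798929·λ + 2025/2798929 = 0 gives λ = 9, 225/2798929
σ_max=√9=3, σ_min=√(225/2798929)=(15/1673) → κ = 334.6000

334.6000


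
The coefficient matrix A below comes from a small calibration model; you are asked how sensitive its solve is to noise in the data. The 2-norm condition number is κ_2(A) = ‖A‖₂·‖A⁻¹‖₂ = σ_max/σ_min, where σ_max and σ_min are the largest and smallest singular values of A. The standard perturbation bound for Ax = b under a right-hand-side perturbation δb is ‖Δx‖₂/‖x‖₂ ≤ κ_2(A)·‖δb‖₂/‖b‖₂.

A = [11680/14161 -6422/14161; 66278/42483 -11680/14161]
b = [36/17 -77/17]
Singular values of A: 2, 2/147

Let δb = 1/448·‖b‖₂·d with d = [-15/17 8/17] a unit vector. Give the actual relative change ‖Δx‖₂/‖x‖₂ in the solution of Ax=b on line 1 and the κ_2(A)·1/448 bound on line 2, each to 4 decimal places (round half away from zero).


0.0028
0.3281

from the listed singular values, σ₁ = 2, σ_n = 2/147
κ = σ_max/σ_min = 2/(2/147) = 147.0000
bound on ‖Δx‖/‖x‖: κ·ε = 147.0000·1/448 = 0.3281
solve Ax = b  →  x = [-139.6765 -258.7059]
2-norm of b is 5.0000; of x, 294.0038
δb = ε·‖b‖·d = [-0.0098 0.0053]; solving A·Δx = δb gives ‖Δx‖ = 0.8203
realised ‖Δx‖/‖x‖ = 0.0028
tightness: 0.0028 against a bound of 0.3281 (unrounded ratio ≈ 0.0085)


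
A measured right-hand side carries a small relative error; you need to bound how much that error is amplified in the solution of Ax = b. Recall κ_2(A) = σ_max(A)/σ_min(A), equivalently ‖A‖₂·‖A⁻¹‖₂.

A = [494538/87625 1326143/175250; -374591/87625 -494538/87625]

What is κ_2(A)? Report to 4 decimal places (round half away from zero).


280.4000

AᵀA = [15395450029/307125625 20526541497/307125625; 20526541497/307125625 109477063609/1228502500]; tr = 6842354549/49140100, det = 12117361/49140100
eigenvalues of AᵀA: λ = (tr ± √(tr²−4·det))/2 = 3481/25, 3481/1965604
so κ_2 = √((3481/25) / (3481/1965604)) = 280.4000


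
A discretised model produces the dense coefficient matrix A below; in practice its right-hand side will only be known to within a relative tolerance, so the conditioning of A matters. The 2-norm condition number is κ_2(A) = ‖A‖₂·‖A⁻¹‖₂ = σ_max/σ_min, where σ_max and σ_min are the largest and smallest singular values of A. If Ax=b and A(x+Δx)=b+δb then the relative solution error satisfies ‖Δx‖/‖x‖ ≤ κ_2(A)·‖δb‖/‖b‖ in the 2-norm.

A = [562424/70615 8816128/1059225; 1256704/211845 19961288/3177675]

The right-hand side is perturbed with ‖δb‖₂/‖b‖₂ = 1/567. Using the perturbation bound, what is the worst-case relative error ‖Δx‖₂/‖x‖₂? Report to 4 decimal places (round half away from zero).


M = AᵀA = [177047669824/1795132161 2788441929728/26926982415; 2788441929728/26926982415 43918801393216/403904736225]. tr(M)=99589211776/480267225, det(M)=102400/237169
char-poly roots: 5184/25 and 40000/19210689
σ_max=√(5184/25)=(72/5), σ_min=√(40000/19210689)=(200/4383) → κ = 315.5760
κ_2(A)·‖δb‖/‖b‖ = 0.5566

0.5566
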